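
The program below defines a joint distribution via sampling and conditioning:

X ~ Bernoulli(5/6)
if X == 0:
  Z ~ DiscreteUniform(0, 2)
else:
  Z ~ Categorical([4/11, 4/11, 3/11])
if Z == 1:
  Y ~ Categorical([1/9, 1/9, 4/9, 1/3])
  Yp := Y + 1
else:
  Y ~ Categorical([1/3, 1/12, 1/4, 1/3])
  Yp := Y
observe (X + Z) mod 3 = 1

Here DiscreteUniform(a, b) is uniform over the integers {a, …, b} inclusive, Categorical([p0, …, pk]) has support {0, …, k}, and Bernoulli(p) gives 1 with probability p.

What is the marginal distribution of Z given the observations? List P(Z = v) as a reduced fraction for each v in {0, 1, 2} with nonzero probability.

Enumerate traces; 8 have nonzero weight after conditioning:
  (X=0, Z=1, Y=0) weight 1/162
  (X=0, Z=1, Y=1) weight 1/162
  (X=0, Z=1, Y=2) weight 2/81
  (X=0, Z=1, Y=3) weight 1/54
  (X=1, Z=0, Y=0) weight 10/99
  (X=1, Z=0, Y=1) weight 5/198
  (X=1, Z=0, Y=2) weight 5/66
  (X=1, Z=0, Y=3) weight 10/99
Group by Z:
  weight(Z=0) = 10/33
  weight(Z=1) = 1/18
Total weight = 10/33 + 1/18 = 71/198
P(Z=0 | obs) = 10/33 / 71/198 = 60/71
P(Z=1 | obs) = 1/18 / 71/198 = 11/71

P(Z=0) = 60/71, P(Z=1) = 11/71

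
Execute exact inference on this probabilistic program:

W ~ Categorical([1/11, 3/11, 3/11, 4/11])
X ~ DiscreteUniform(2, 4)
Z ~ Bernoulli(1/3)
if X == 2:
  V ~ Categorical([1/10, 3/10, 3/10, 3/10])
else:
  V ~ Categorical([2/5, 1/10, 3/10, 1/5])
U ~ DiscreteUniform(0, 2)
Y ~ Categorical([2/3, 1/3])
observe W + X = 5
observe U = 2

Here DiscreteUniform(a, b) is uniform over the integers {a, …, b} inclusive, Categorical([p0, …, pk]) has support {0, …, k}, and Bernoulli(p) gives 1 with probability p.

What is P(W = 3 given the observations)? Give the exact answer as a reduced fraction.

P(W = 3 | obs) = 2/5

Enumerate traces; 48 have nonzero weight after conditioning:
  (W=1, X=4, Z=0, V=0, U=2, Y=0) weight 8/1485
  (W=1, X=4, Z=0, V=0, U=2, Y=1) weight 4/1485
  (W=1, X=4, Z=0, V=1, U=2, Y=0) weight 2/1485
  (W=1, X=4, Z=0, V=1, U=2, Y=1) weight 1/1485
  (W=1, X=4, Z=0, V=2, U=2, Y=0) weight 2/495
  (W=1, X=4, Z=0, V=2, U=2, Y=1) weight 1/495
  (W=1, X=4, Z=0, V=3, U=2, Y=0) weight 4/1485
  (W=1, X=4, Z=0, V=3, U=2, Y=1) weight 2/1485
  (W=2, X=3, Z=0, V=0, U=2, Y=0) weight 8/1485
  (W=3, X=2, Z=0, V=0, U=2, Y=0) weight 8/4455
  … 38 more
Group by W:
  weight(W=1) = 1/33
  weight(W=2) = 1/33
  weight(W=3) = 4/99
Total weight = 1/33 + 1/33 + 4/99 = 10/99
P(W=1 | obs) = 1/33 / 10/99 = 3/10
P(W=2 | obs) = 1/33 / 10/99 = 3/10
P(W=3 | obs) = 4/99 / 10/99 = 2/5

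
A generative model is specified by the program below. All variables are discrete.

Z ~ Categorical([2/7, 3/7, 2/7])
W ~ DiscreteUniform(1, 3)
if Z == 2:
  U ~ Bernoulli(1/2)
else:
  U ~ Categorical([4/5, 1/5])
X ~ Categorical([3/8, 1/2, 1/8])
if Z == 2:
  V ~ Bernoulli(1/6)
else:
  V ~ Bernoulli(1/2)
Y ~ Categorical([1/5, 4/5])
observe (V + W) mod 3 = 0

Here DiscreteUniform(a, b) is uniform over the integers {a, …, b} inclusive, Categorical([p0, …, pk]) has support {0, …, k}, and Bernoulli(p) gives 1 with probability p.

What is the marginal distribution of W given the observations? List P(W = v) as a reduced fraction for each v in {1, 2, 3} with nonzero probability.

Enumerate traces; 72 have nonzero weight after conditioning:
  (Z=0, W=2, U=0, X=0, V=1, Y=0) weight 1/350
  (Z=0, W=2, U=0, X=0, V=1, Y=1) weight 2/175
  (Z=0, W=2, U=0, X=1, V=1, Y=0) weight 2/525
  (Z=0, W=2, U=0, X=1, V=1, Y=1) weight 8/525
  (Z=0, W=2, U=0, X=2, V=1, Y=0) weight 1/1050
  (Z=0, W=2, U=0, X=2, V=1, Y=1) weight 2/525
  (Z=0, W=2, U=1, X=0, V=1, Y=0) weight 1/1400
  (Z=0, W=2, U=1, X=0, V=1, Y=1) weight 1/350
  (Z=0, W=3, U=0, X=0, V=0, Y=0) weight 1/350
  … 63 more
Group by W:
  weight(W=2) = 17/126
  weight(W=3) = 25/126
Total weight = 17/126 + 25/126 = 1/3
P(W=2 | obs) = 17/126 / 1/3 = 17/42
P(W=3 | obs) = 25/126 / 1/3 = 25/42

P(W=2) = 17/42, P(W=3) = 25/42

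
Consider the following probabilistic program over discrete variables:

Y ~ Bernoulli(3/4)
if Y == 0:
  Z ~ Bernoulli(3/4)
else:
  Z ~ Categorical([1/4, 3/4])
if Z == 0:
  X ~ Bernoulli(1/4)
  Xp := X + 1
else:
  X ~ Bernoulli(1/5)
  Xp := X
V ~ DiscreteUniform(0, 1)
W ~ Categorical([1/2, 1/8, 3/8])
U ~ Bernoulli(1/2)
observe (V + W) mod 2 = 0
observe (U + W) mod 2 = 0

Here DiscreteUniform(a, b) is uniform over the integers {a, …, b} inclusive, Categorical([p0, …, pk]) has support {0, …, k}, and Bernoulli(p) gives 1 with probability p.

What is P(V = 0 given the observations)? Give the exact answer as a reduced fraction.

Enumerate traces; 24 have nonzero weight after conditioning:
  (Y=0, Z=0, X=0, V=0, W=0, U=0) weight 3/512
  (Y=0, Z=0, X=0, V=0, W=2, U=0) weight 9/2048
  (Y=0, Z=0, X=0, V=1, W=1, U=1) weight 3/2048
  (Y=0, Z=0, X=1, V=0, W=0, U=0) weight 1/512
  (Y=0, Z=0, X=1, V=0, W=2, U=0) weight 3/2048
  (Y=0, Z=0, X=1, V=1, W=1, U=1) weight 1/2048
  (Y=0, Z=1, X=0, V=0, W=0, U=0) weight 3/160
  (Y=0, Z=1, X=0, V=0, W=2, U=0) weight 9/640
  … 16 more
Group by V:
  weight(V=0) = 7/32
  weight(V=1) = 1/32
Total weight = 7/32 + 1/32 = 1/4
P(V=0 | obs) = 7/32 / 1/4 = 7/8
P(V=1 | obs) = 1/32 / 1/4 = 1/8

P(V = 0 | obs) = 7/8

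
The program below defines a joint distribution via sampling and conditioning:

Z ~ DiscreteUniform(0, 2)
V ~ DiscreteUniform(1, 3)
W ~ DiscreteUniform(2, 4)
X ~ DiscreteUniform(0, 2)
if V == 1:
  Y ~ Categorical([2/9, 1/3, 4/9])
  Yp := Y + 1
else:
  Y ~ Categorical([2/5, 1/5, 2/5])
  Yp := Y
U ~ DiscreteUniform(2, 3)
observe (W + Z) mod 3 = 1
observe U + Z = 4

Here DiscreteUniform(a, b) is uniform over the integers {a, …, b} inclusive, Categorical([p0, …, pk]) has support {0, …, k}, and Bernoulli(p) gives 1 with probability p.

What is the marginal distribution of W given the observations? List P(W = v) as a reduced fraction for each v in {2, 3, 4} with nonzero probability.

Enumerate traces; 54 have nonzero weight after conditioning:
  (Z=1, V=1, W=3, X=0, Y=0, U=3) weight 1/729
  (Z=1, V=1, W=3, X=0, Y=1, U=3) weight 1/486
  (Z=1, V=1, W=3, X=0, Y=2, U=3) weight 2/729
  (Z=1, V=1, W=3, X=1, Y=0, U=3) weight 1/729
  (Z=1, V=1, W=3, X=1, Y=1, U=3) weight 1/486
  (Z=1, V=1, W=3, X=1, Y=2, U=3) weight 2/729
  (Z=1, V=1, W=3, X=2, Y=0, U=3) weight 1/729
  (Z=1, V=1, W=3, X=2, Y=1, U=3) weight 1/486
  (Z=2, V=1, W=2, X=0, Y=0, U=2) weight 1/729
  … 45 more
Group by W:
  weight(W=2) = 1/18
  weight(W=3) = 1/18
Total weight = 1/18 + 1/18 = 1/9
P(W=2 | obs) = 1/18 / 1/9 = 1/2
P(W=3 | obs) = 1/18 / 1/9 = 1/2

P(W=2) = 1/2, P(W=3) = 1/2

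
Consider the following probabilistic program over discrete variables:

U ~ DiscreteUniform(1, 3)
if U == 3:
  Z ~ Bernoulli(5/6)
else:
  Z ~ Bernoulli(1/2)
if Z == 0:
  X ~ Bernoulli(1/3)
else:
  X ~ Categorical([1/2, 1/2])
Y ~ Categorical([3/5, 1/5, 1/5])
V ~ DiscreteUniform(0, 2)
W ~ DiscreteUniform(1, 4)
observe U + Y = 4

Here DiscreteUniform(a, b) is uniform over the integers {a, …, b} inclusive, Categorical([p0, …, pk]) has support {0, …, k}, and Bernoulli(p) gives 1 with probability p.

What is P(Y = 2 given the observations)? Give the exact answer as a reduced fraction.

P(Y = 2 | obs) = 1/2

Enumerate traces; 96 have nonzero weight after conditioning:
  (U=2, Z=0, X=0, Y=2, V=0, W=1) weight 1/540
  (U=2, Z=0, X=0, Y=2, V=0, W=2) weight 1/540
  (U=2, Z=0, X=0, Y=2, V=0, W=3) weight 1/540
  (U=2, Z=0, X=0, Y=2, V=0, W=4) weight 1/540
  (U=2, Z=0, X=0, Y=2, V=1, W=1) weight 1/540
  (U=2, Z=0, X=0, Y=2, V=1, W=2) weight 1/540
  (U=2, Z=0, X=0, Y=2, V=1, W=3) weight 1/540
  (U=2, Z=0, X=0, Y=2, V=1, W=4) weight 1/540
  (U=3, Z=0, X=0, Y=1, V=0, W=1) weight 1/1620
  … 87 more
Group by Y:
  weight(Y=1) = 1/15
  weight(Y=2) = 1/15
Total weight = 1/15 + 1/15 = 2/15
P(Y=1 | obs) = 1/15 / 2/15 = 1/2
P(Y=2 | obs) = 1/15 / 2/15 = 1/2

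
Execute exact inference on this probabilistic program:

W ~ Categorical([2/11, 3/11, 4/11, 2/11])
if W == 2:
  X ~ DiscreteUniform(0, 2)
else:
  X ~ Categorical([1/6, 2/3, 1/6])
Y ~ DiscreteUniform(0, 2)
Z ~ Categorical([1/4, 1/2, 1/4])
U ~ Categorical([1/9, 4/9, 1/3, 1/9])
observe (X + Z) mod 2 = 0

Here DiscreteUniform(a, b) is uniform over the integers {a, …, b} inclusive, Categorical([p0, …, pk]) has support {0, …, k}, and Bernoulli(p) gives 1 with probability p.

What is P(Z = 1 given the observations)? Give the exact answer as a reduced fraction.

Enumerate traces; 240 have nonzero weight after conditioning:
  (W=0, X=0, Y=0, Z=0, U=0) weight 1/3564
  (W=0, X=0, Y=0, Z=0, U=1) weight 1/891
  (W=0, X=0, Y=0, Z=0, U=2) weight 1/1188
  (W=0, X=0, Y=0, Z=0, U=3) weight 1/3564
  (W=0, X=0, Y=0, Z=2, U=0) weight 1/3564
  (W=0, X=0, Y=0, Z=2, U=1) weight 1/891
  (W=0, X=0, Y=0, Z=2, U=2) weight 1/1188
  (W=0, X=0, Y=0, Z=2, U=3) weight 1/3564
  (W=0, X=1, Y=0, Z=1, U=0) weight 2/891
  … 231 more
Group by Z:
  weight(Z=0) = 5/44
  weight(Z=1) = 3/11
  weight(Z=2) = 5/44
Total weight = 5/44 + 3/11 + 5/44 = 1/2
P(Z=0 | obs) = 5/44 / 1/2 = 5/22
P(Z=1 | obs) = 3/11 / 1/2 = 6/11
P(Z=2 | obs) = 5/44 / 1/2 = 5/22

P(Z = 1 | obs) = 6/11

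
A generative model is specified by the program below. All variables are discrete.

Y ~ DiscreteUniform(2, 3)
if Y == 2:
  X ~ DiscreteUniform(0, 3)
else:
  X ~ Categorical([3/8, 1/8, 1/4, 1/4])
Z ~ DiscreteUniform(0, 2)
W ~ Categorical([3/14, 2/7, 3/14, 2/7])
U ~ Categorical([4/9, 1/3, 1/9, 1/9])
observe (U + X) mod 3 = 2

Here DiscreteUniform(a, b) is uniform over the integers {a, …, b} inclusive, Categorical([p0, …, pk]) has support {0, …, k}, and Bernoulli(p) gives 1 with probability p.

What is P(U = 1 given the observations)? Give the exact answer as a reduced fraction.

Enumerate traces; 120 have nonzero weight after conditioning:
  (Y=2, X=0, Z=0, W=0, U=2) weight 1/1008
  (Y=2, X=0, Z=0, W=1, U=2) weight 1/756
  (Y=2, X=0, Z=0, W=2, U=2) weight 1/1008
  (Y=2, X=0, Z=0, W=3, U=2) weight 1/756
  (Y=2, X=0, Z=1, W=0, U=2) weight 1/1008
  (Y=2, X=0, Z=1, W=1, U=2) weight 1/756
  (Y=2, X=0, Z=1, W=2, U=2) weight 1/1008
  (Y=2, X=0, Z=1, W=3, U=2) weight 1/756
  (Y=2, X=1, Z=0, W=0, U=1) weight 1/336
  (Y=2, X=2, Z=0, W=0, U=0) weight 1/252
  … 110 more
Group by U:
  weight(U=0) = 1/9
  weight(U=1) = 1/16
  weight(U=2) = 1/16
  weight(U=3) = 1/36
Total weight = 1/9 + 1/16 + 1/16 + 1/36 = 19/72
P(U=0 | obs) = 1/9 / 19/72 = 8/19
P(U=1 | obs) = 1/16 / 19/72 = 9/38
P(U=2 | obs) = 1/16 / 19/72 = 9/38
P(U=3 | obs) = 1/36 / 19/72 = 2/19

P(U = 1 | obs) = 9/38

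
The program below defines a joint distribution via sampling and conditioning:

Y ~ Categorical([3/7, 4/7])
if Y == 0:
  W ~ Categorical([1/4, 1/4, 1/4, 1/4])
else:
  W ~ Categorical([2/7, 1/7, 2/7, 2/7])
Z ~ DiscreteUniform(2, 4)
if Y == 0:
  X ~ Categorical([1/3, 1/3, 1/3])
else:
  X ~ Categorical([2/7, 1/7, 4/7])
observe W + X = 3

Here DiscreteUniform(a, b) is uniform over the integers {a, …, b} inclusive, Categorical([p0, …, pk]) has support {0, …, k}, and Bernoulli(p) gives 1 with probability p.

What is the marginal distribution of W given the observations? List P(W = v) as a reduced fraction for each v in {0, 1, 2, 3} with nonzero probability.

Enumerate traces; 18 have nonzero weight after conditioning:
  (Y=0, W=1, Z=2, X=2) weight 1/84
  (Y=0, W=1, Z=3, X=2) weight 1/84
  (Y=0, W=1, Z=4, X=2) weight 1/84
  (Y=0, W=2, Z=2, X=1) weight 1/84
  (Y=0, W=2, Z=3, X=1) weight 1/84
  (Y=0, W=2, Z=4, X=1) weight 1/84
  (Y=0, W=3, Z=2, X=0) weight 1/84
  (Y=0, W=3, Z=3, X=0) weight 1/84
  … 10 more
Group by W:
  weight(W=1) = 113/1372
  weight(W=2) = 81/1372
  weight(W=3) = 113/1372
Total weight = 113/1372 + 81/1372 + 113/1372 = 307/1372
P(W=1 | obs) = 113/1372 / 307/1372 = 113/307
P(W=2 | obs) = 81/1372 / 307/1372 = 81/307
P(W=3 | obs) = 113/1372 / 307/1372 = 113/307

P(W=1) = 113/307, P(W=2) = 81/307, P(W=3) = 113/307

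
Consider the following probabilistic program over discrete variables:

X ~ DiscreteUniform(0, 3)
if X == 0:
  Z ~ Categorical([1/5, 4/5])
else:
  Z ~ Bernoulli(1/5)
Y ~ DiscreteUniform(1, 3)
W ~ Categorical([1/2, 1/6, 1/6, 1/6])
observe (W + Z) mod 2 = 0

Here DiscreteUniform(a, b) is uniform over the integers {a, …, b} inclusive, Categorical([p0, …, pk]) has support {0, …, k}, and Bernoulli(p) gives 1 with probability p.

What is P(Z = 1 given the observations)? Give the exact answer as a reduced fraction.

P(Z = 1 | obs) = 7/33

Enumerate traces; 48 have nonzero weight after conditioning:
  (X=0, Z=0, Y=1, W=0) weight 1/120
  (X=0, Z=0, Y=1, W=2) weight 1/360
  (X=0, Z=0, Y=2, W=0) weight 1/120
  (X=0, Z=0, Y=2, W=2) weight 1/360
  (X=0, Z=0, Y=3, W=0) weight 1/120
  (X=0, Z=0, Y=3, W=2) weight 1/360
  (X=0, Z=1, Y=1, W=1) weight 1/90
  (X=0, Z=1, Y=1, W=3) weight 1/90
  … 40 more
Group by Z:
  weight(Z=0) = 13/30
  weight(Z=1) = 7/60
Total weight = 13/30 + 7/60 = 11/20
P(Z=0 | obs) = 13/30 / 11/20 = 26/33
P(Z=1 | obs) = 7/60 / 11/20 = 7/33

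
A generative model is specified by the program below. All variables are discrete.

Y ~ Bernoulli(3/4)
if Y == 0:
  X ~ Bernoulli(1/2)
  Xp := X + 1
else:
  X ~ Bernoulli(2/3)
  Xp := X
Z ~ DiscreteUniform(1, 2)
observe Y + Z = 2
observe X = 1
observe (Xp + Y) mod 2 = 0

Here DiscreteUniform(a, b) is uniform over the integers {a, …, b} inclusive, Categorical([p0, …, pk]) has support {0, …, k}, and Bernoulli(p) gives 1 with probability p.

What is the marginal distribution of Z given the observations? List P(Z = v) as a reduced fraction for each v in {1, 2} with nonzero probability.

P(Z=1) = 4/5, P(Z=2) = 1/5

Enumerate traces; 2 have nonzero weight after conditioning:
  (Y=0, X=1, Z=2) weight 1/16
  (Y=1, X=1, Z=1) weight 1/4
Group by Z:
  weight(Z=1) = 1/4
  weight(Z=2) = 1/16
Total weight = 1/4 + 1/16 = 5/16
P(Z=1 | obs) = 1/4 / 5/16 = 4/5
P(Z=2 | obs) = 1/16 / 5/16 = 1/5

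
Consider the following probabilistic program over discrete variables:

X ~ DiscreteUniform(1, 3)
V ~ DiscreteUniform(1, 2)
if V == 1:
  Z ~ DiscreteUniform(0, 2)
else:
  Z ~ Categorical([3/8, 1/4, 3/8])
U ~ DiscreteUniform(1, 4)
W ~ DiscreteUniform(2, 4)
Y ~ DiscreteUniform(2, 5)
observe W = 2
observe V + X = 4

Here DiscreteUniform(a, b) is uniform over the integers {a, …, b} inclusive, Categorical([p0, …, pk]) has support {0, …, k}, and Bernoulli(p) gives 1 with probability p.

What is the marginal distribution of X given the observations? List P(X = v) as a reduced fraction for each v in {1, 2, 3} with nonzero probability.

Enumerate traces; 96 have nonzero weight after conditioning:
  (X=2, V=2, Z=0, U=1, W=2, Y=2) weight 1/768
  (X=2, V=2, Z=0, U=1, W=2, Y=3) weight 1/768
  (X=2, V=2, Z=0, U=1, W=2, Y=4) weight 1/768
  (X=2, V=2, Z=0, U=1, W=2, Y=5) weight 1/768
  (X=2, V=2, Z=0, U=2, W=2, Y=2) weight 1/768
  (X=2, V=2, Z=0, U=2, W=2, Y=3) weight 1/768
  (X=2, V=2, Z=0, U=2, W=2, Y=4) weight 1/768
  (X=2, V=2, Z=0, U=2, W=2, Y=5) weight 1/768
  (X=3, V=1, Z=0, U=1, W=2, Y=2) weight 1/864
  … 87 more
Group by X:
  weight(X=2) = 1/18
  weight(X=3) = 1/18
Total weight = 1/18 + 1/18 = 1/9
P(X=2 | obs) = 1/18 / 1/9 = 1/2
P(X=3 | obs) = 1/18 / 1/9 = 1/2

P(X=2) = 1/2, P(X=3) = 1/2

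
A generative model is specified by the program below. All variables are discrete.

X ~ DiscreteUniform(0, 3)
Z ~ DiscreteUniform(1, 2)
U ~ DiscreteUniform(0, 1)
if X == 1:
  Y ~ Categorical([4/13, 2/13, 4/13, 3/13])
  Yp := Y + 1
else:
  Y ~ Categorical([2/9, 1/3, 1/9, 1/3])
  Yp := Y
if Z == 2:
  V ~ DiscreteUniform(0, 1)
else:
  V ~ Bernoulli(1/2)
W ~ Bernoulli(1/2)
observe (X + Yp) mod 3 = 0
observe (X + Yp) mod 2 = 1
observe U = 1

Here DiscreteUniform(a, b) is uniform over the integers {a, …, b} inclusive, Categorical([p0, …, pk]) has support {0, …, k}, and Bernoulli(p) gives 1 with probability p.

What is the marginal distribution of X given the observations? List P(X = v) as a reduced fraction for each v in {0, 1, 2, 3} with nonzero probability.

P(X=0) = 39/122, P(X=1) = 9/61, P(X=2) = 39/122, P(X=3) = 13/61

Enumerate traces; 32 have nonzero weight after conditioning:
  (X=0, Z=1, U=1, Y=3, V=0, W=0) weight 1/192
  (X=0, Z=1, U=1, Y=3, V=0, W=1) weight 1/192
  (X=0, Z=1, U=1, Y=3, V=1, W=0) weight 1/192
  (X=0, Z=1, U=1, Y=3, V=1, W=1) weight 1/192
  (X=0, Z=2, U=1, Y=3, V=0, W=0) weight 1/192
  (X=0, Z=2, U=1, Y=3, V=0, W=1) weight 1/192
  (X=0, Z=2, U=1, Y=3, V=1, W=0) weight 1/192
  (X=0, Z=2, U=1, Y=3, V=1, W=1) weight 1/192
  (X=1, Z=1, U=1, Y=1, V=0, W=0) weight 1/416
  (X=2, Z=1, U=1, Y=1, V=0, W=0) weight 1/192
  … 22 more
Group by X:
  weight(X=0) = 1/24
  weight(X=1) = 1/52
  weight(X=2) = 1/24
  weight(X=3) = 1/36
Total weight = 1/24 + 1/52 + 1/24 + 1/36 = 61/468
P(X=0 | obs) = 1/24 / 61/468 = 39/122
P(X=1 | obs) = 1/52 / 61/468 = 9/61
P(X=2 | obs) = 1/24 / 61/468 = 39/122
P(X=3 | obs) = 1/36 / 61/468 = 13/61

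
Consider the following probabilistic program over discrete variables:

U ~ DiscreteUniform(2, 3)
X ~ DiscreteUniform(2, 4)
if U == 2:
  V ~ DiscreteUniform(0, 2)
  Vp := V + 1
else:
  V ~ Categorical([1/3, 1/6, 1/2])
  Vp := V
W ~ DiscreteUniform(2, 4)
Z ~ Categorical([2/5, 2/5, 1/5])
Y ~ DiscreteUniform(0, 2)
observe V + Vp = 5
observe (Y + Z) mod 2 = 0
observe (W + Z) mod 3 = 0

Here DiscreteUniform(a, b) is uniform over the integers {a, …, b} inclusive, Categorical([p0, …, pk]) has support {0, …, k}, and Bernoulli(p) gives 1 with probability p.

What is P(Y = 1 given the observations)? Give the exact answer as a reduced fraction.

P(Y = 1 | obs) = 1/4

Enumerate traces; 15 have nonzero weight after conditioning:
  (U=2, X=2, V=2, W=2, Z=1, Y=1) weight 1/405
  (U=2, X=2, V=2, W=3, Z=0, Y=0) weight 1/405
  (U=2, X=2, V=2, W=3, Z=0, Y=2) weight 1/405
  (U=2, X=2, V=2, W=4, Z=2, Y=0) weight 1/810
  (U=2, X=2, V=2, W=4, Z=2, Y=2) weight 1/810
  (U=2, X=3, V=2, W=2, Z=1, Y=1) weight 1/405
  (U=2, X=3, V=2, W=3, Z=0, Y=0) weight 1/405
  (U=2, X=3, V=2, W=3, Z=0, Y=2) weight 1/405
  … 7 more
Group by Y:
  weight(Y=0) = 1/90
  weight(Y=1) = 1/135
  weight(Y=2) = 1/90
Total weight = 1/90 + 1/135 + 1/90 = 4/135
P(Y=0 | obs) = 1/90 / 4/135 = 3/8
P(Y=1 | obs) = 1/135 / 4/135 = 1/4
P(Y=2 | obs) = 1/90 / 4/135 = 3/8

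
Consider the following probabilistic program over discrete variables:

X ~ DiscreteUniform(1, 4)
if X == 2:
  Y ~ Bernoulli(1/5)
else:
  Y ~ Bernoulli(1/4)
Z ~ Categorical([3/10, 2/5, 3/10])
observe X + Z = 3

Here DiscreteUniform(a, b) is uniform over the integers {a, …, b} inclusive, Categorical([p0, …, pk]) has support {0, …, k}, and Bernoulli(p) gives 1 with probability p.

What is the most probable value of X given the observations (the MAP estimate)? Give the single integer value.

Enumerate traces; 6 have nonzero weight after conditioning:
  (X=1, Y=0, Z=2) weight 9/160
  (X=1, Y=1, Z=2) weight 3/160
  (X=2, Y=0, Z=1) weight 2/25
  (X=2, Y=1, Z=1) weight 1/50
  (X=3, Y=0, Z=0) weight 9/160
  (X=3, Y=1, Z=0) weight 3/160
Group by X:
  weight(X=1) = 3/40
  weight(X=2) = 1/10
  weight(X=3) = 3/40
Total weight = 3/40 + 1/10 + 3/40 = 1/4
P(X=1 | obs) = 3/40 / 1/4 = 3/10
P(X=2 | obs) = 1/10 / 1/4 = 2/5
P(X=3 | obs) = 3/40 / 1/4 = 3/10
argmax = 2

argmax_v P(X = v | obs) = 2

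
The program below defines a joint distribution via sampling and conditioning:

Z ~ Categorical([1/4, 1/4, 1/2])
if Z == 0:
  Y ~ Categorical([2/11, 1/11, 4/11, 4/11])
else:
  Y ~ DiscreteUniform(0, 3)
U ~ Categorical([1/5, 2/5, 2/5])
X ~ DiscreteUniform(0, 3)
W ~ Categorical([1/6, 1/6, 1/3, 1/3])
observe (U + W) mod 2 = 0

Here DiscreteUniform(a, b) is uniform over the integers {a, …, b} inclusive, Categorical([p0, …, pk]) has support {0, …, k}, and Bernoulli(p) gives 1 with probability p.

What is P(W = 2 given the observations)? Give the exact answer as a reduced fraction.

Enumerate traces; 288 have nonzero weight after conditioning:
  (Z=0, Y=0, U=0, X=0, W=0) weight 1/2640
  (Z=0, Y=0, U=0, X=0, W=2) weight 1/1320
  (Z=0, Y=0, U=0, X=1, W=0) weight 1/2640
  (Z=0, Y=0, U=0, X=1, W=2) weight 1/1320
  (Z=0, Y=0, U=0, X=2, W=0) weight 1/2640
  (Z=0, Y=0, U=0, X=2, W=2) weight 1/1320
  (Z=0, Y=0, U=0, X=3, W=0) weight 1/2640
  (Z=0, Y=0, U=0, X=3, W=2) weight 1/1320
  (Z=0, Y=0, U=1, X=0, W=1) weight 1/1320
  (Z=0, Y=0, U=1, X=0, W=3) weight 1/660
  … 278 more
Group by W:
  weight(W=0) = 1/10
  weight(W=1) = 1/15
  weight(W=2) = 1/5
  weight(W=3) = 2/15
Total weight = 1/10 + 1/15 + 1/5 + 2/15 = 1/2
P(W=0 | obs) = 1/10 / 1/2 = 1/5
P(W=1 | obs) = 1/15 / 1/2 = 2/15
P(W=2 | obs) = 1/5 / 1/2 = 2/5
P(W=3 | obs) = 2/15 / 1/2 = 4/15

P(W = 2 | obs) = 2/5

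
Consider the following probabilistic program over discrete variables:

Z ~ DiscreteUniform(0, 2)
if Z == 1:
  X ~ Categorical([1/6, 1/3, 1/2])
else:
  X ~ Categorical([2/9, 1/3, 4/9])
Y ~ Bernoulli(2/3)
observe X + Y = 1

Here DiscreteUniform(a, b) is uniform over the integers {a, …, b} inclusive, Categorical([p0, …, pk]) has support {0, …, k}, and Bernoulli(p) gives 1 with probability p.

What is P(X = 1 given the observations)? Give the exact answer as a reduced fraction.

Enumerate traces; 6 have nonzero weight after conditioning:
  (Z=0, X=0, Y=1) weight 4/81
  (Z=0, X=1, Y=0) weight 1/27
  (Z=1, X=0, Y=1) weight 1/27
  (Z=1, X=1, Y=0) weight 1/27
  (Z=2, X=0, Y=1) weight 4/81
  (Z=2, X=1, Y=0) weight 1/27
Group by X:
  weight(X=0) = 11/81
  weight(X=1) = 1/9
Total weight = 11/81 + 1/9 = 20/81
P(X=0 | obs) = 11/81 / 20/81 = 11/20
P(X=1 | obs) = 1/9 / 20/81 = 9/20

P(X = 1 | obs) = 9/20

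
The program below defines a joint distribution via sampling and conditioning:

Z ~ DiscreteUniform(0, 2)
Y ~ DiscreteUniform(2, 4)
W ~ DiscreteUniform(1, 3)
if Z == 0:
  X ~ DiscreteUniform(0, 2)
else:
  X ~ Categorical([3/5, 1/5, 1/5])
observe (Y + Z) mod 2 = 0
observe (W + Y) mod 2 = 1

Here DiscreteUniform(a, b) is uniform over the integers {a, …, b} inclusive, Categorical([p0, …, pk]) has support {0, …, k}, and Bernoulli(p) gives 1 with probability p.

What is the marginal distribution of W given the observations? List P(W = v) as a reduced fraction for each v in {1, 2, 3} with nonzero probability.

P(W=1) = 4/9, P(W=2) = 1/9, P(W=3) = 4/9

Enumerate traces; 27 have nonzero weight after conditioning:
  (Z=0, Y=2, W=1, X=0) weight 1/81
  (Z=0, Y=2, W=1, X=1) weight 1/81
  (Z=0, Y=2, W=1, X=2) weight 1/81
  (Z=0, Y=2, W=3, X=0) weight 1/81
  (Z=0, Y=2, W=3, X=1) weight 1/81
  (Z=0, Y=2, W=3, X=2) weight 1/81
  (Z=0, Y=4, W=1, X=0) weight 1/81
  (Z=0, Y=4, W=1, X=1) weight 1/81
  (Z=1, Y=3, W=2, X=0) weight 1/45
  … 18 more
Group by W:
  weight(W=1) = 4/27
  weight(W=2) = 1/27
  weight(W=3) = 4/27
Total weight = 4/27 + 1/27 + 4/27 = 1/3
P(W=1 | obs) = 4/27 / 1/3 = 4/9
P(W=2 | obs) = 1/27 / 1/3 = 1/9
P(W=3 | obs) = 4/27 / 1/3 = 4/9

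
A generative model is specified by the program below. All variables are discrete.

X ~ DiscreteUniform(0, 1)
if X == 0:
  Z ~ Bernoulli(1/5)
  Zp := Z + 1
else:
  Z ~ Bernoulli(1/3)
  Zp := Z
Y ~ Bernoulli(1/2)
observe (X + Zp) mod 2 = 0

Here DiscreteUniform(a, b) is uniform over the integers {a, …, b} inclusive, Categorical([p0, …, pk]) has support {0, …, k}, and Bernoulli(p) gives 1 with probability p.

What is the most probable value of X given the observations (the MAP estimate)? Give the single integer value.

argmax_v P(X = v | obs) = 1

Enumerate traces; 4 have nonzero weight after conditioning:
  (X=0, Z=1, Y=0) weight 1/20
  (X=0, Z=1, Y=1) weight 1/20
  (X=1, Z=1, Y=0) weight 1/12
  (X=1, Z=1, Y=1) weight 1/12
Group by X:
  weight(X=0) = 1/10
  weight(X=1) = 1/6
Total weight = 1/10 + 1/6 = 4/15
P(X=0 | obs) = 1/10 / 4/15 = 3/8
P(X=1 | obs) = 1/6 / 4/15 = 5/8
argmax = 1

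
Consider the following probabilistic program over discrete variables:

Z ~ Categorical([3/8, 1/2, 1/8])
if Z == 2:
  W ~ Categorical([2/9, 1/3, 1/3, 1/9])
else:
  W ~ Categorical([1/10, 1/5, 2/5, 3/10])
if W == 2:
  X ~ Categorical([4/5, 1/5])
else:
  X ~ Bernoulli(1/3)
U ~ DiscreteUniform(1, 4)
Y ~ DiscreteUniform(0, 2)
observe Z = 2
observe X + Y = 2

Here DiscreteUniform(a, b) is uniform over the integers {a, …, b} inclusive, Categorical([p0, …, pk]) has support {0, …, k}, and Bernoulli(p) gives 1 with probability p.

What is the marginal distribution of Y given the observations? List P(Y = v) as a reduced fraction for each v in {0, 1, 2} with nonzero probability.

Enumerate traces; 32 have nonzero weight after conditioning:
  (Z=2, W=0, X=0, U=1, Y=2) weight 1/648
  (Z=2, W=0, X=0, U=2, Y=2) weight 1/648
  (Z=2, W=0, X=0, U=3, Y=2) weight 1/648
  (Z=2, W=0, X=0, U=4, Y=2) weight 1/648
  (Z=2, W=0, X=1, U=1, Y=1) weight 1/1296
  (Z=2, W=0, X=1, U=2, Y=1) weight 1/1296
  (Z=2, W=0, X=1, U=3, Y=1) weight 1/1296
  (Z=2, W=0, X=1, U=4, Y=1) weight 1/1296
  … 24 more
Group by Y:
  weight(Y=1) = 13/1080
  weight(Y=2) = 4/135
Total weight = 13/1080 + 4/135 = 1/24
P(Y=1 | obs) = 13/1080 / 1/24 = 13/45
P(Y=2 | obs) = 4/135 / 1/24 = 32/45

P(Y=1) = 13/45, P(Y=2) = 32/45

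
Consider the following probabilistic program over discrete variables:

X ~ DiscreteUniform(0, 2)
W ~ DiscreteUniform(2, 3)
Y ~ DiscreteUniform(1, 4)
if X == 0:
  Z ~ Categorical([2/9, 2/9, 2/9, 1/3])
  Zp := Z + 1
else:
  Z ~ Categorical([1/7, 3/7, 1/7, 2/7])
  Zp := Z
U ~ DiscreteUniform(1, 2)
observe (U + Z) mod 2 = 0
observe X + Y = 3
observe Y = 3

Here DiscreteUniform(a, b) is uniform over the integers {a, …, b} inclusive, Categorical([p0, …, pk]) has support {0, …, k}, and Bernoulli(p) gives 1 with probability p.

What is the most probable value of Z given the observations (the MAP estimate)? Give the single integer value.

argmax_v P(Z = v | obs) = 3

Enumerate traces; 8 have nonzero weight after conditioning:
  (X=0, W=2, Y=3, Z=0, U=2) weight 1/216
  (X=0, W=2, Y=3, Z=1, U=1) weight 1/216
  (X=0, W=2, Y=3, Z=2, U=2) weight 1/216
  (X=0, W=2, Y=3, Z=3, U=1) weight 1/144
  (X=0, W=3, Y=3, Z=0, U=2) weight 1/216
  (X=0, W=3, Y=3, Z=1, U=1) weight 1/216
  (X=0, W=3, Y=3, Z=2, U=2) weight 1/216
  (X=0, W=3, Y=3, Z=3, U=1) weight 1/144
Group by Z:
  weight(Z=0) = 1/108
  weight(Z=1) = 1/108
  weight(Z=2) = 1/108
  weight(Z=3) = 1/72
Total weight = 1/108 + 1/108 + 1/108 + 1/72 = 1/24
P(Z=0 | obs) = 1/108 / 1/24 = 2/9
P(Z=1 | obs) = 1/108 / 1/24 = 2/9
P(Z=2 | obs) = 1/108 / 1/24 = 2/9
P(Z=3 | obs) = 1/72 / 1/24 = 1/3
argmax = 3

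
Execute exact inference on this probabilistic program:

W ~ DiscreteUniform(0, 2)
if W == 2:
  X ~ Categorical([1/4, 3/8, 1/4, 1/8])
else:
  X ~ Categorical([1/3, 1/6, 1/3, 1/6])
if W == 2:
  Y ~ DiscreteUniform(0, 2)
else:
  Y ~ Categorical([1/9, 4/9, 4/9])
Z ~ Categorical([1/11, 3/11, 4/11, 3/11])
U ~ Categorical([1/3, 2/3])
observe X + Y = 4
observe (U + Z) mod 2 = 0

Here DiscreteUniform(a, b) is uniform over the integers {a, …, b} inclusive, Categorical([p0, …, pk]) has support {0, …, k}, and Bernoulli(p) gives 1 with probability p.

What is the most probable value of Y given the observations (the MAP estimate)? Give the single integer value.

argmax_v P(Y = v | obs) = 2

Enumerate traces; 24 have nonzero weight after conditioning:
  (W=0, X=2, Y=2, Z=0, U=0) weight 4/2673
  (W=0, X=2, Y=2, Z=1, U=1) weight 8/891
  (W=0, X=2, Y=2, Z=2, U=0) weight 16/2673
  (W=0, X=2, Y=2, Z=3, U=1) weight 8/891
  (W=0, X=3, Y=1, Z=0, U=0) weight 2/2673
  (W=0, X=3, Y=1, Z=1, U=1) weight 4/891
  (W=0, X=3, Y=1, Z=2, U=0) weight 8/2673
  (W=0, X=3, Y=1, Z=3, U=1) weight 4/891
  … 16 more
Group by Y:
  weight(Y=1) = 697/21384
  weight(Y=2) = 697/10692
Total weight = 697/21384 + 697/10692 = 697/7128
P(Y=1 | obs) = 697/21384 / 697/7128 = 1/3
P(Y=2 | obs) = 697/10692 / 697/7128 = 2/3
argmax = 2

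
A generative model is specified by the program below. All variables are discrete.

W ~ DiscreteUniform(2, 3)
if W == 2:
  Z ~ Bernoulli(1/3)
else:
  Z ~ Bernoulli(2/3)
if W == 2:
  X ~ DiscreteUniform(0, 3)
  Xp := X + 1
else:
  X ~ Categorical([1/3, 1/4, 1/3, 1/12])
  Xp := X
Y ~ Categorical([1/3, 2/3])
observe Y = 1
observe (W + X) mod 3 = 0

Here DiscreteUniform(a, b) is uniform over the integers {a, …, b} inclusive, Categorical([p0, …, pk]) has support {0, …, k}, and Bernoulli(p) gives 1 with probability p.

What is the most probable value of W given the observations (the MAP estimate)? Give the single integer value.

argmax_v P(W = v | obs) = 3

Enumerate traces; 6 have nonzero weight after conditioning:
  (W=2, Z=0, X=1, Y=1) weight 1/18
  (W=2, Z=1, X=1, Y=1) weight 1/36
  (W=3, Z=0, X=0, Y=1) weight 1/27
  (W=3, Z=0, X=3, Y=1) weight 1/108
  (W=3, Z=1, X=0, Y=1) weight 2/27
  (W=3, Z=1, X=3, Y=1) weight 1/54
Group by W:
  weight(W=2) = 1/12
  weight(W=3) = 5/36
Total weight = 1/12 + 5/36 = 2/9
P(W=2 | obs) = 1/12 / 2/9 = 3/8
P(W=3 | obs) = 5/36 / 2/9 = 5/8
argmax = 3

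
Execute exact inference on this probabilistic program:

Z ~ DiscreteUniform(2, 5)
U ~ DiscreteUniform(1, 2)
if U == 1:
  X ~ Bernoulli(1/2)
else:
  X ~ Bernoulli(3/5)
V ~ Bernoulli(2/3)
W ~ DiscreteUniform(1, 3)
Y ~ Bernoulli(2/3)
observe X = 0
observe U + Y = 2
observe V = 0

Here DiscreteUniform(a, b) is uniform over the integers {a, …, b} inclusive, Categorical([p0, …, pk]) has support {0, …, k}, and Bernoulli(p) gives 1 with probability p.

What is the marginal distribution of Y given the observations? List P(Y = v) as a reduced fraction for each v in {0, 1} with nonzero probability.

Enumerate traces; 24 have nonzero weight after conditioning:
  (Z=2, U=1, X=0, V=0, W=1, Y=1) weight 1/216
  (Z=2, U=1, X=0, V=0, W=2, Y=1) weight 1/216
  (Z=2, U=1, X=0, V=0, W=3, Y=1) weight 1/216
  (Z=2, U=2, X=0, V=0, W=1, Y=0) weight 1/540
  (Z=2, U=2, X=0, V=0, W=2, Y=0) weight 1/540
  (Z=2, U=2, X=0, V=0, W=3, Y=0) weight 1/540
  (Z=3, U=1, X=0, V=0, W=1, Y=1) weight 1/216
  (Z=3, U=1, X=0, V=0, W=2, Y=1) weight 1/216
  … 16 more
Group by Y:
  weight(Y=0) = 1/45
  weight(Y=1) = 1/18
Total weight = 1/45 + 1/18 = 7/90
P(Y=0 | obs) = 1/45 / 7/90 = 2/7
P(Y=1 | obs) = 1/18 / 7/90 = 5/7

P(Y=0) = 2/7, P(Y=1) = 5/7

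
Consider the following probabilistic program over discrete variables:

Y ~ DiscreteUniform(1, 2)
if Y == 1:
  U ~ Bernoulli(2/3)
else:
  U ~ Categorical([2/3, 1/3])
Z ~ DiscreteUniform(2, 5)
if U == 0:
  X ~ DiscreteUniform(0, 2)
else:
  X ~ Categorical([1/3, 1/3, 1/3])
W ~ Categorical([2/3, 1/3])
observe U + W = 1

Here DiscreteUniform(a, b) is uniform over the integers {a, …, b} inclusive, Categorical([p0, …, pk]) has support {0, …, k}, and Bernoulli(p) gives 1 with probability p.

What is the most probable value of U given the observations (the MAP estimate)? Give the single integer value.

Enumerate traces; 48 have nonzero weight after conditioning:
  (Y=1, U=0, Z=2, X=0, W=1) weight 1/216
  (Y=1, U=0, Z=2, X=1, W=1) weight 1/216
  (Y=1, U=0, Z=2, X=2, W=1) weight 1/216
  (Y=1, U=0, Z=3, X=0, W=1) weight 1/216
  (Y=1, U=0, Z=3, X=1, W=1) weight 1/216
  (Y=1, U=0, Z=3, X=2, W=1) weight 1/216
  (Y=1, U=0, Z=4, X=0, W=1) weight 1/216
  (Y=1, U=0, Z=4, X=1, W=1) weight 1/216
  (Y=1, U=1, Z=2, X=0, W=0) weight 1/54
  … 39 more
Group by U:
  weight(U=0) = 1/6
  weight(U=1) = 1/3
Total weight = 1/6 + 1/3 = 1/2
P(U=0 | obs) = 1/6 / 1/2 = 1/3
P(U=1 | obs) = 1/3 / 1/2 = 2/3
argmax = 1

argmax_v P(U = v | obs) = 1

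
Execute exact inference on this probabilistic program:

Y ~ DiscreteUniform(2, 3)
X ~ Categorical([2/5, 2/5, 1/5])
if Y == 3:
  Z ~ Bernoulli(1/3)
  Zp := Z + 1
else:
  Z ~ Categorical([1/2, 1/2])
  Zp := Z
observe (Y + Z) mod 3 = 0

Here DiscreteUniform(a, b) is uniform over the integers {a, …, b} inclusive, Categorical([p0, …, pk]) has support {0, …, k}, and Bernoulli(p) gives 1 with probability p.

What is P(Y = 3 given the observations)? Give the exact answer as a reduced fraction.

P(Y = 3 | obs) = 4/7

Enumerate traces; 6 have nonzero weight after conditioning:
  (Y=2, X=0, Z=1) weight 1/10
  (Y=2, X=1, Z=1) weight 1/10
  (Y=2, X=2, Z=1) weight 1/20
  (Y=3, X=0, Z=0) weight 2/15
  (Y=3, X=1, Z=0) weight 2/15
  (Y=3, X=2, Z=0) weight 1/15
Group by Y:
  weight(Y=2) = 1/4
  weight(Y=3) = 1/3
Total weight = 1/4 + 1/3 = 7/12
P(Y=2 | obs) = 1/4 / 7/12 = 3/7
P(Y=3 | obs) = 1/3 / 7/12 = 4/7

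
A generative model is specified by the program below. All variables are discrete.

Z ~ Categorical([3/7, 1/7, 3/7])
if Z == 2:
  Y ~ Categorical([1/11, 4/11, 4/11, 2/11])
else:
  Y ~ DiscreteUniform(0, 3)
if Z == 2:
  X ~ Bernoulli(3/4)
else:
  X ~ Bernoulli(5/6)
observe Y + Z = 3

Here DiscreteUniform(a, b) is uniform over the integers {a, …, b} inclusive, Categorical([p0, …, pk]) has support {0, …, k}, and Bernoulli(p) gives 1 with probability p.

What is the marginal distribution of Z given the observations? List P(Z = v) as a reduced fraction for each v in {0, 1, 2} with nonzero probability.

P(Z=0) = 33/92, P(Z=1) = 11/92, P(Z=2) = 12/23

Enumerate traces; 6 have nonzero weight after conditioning:
  (Z=0, Y=3, X=0) weight 1/56
  (Z=0, Y=3, X=1) weight 5/56
  (Z=1, Y=2, X=0) weight 1/168
  (Z=1, Y=2, X=1) weight 5/168
  (Z=2, Y=1, X=0) weight 3/77
  (Z=2, Y=1, X=1) weight 9/77
Group by Z:
  weight(Z=0) = 3/28
  weight(Z=1) = 1/28
  weight(Z=2) = 12/77
Total weight = 3/28 + 1/28 + 12/77 = 23/77
P(Z=0 | obs) = 3/28 / 23/77 = 33/92
P(Z=1 | obs) = 1/28 / 23/77 = 11/92
P(Z=2 | obs) = 12/77 / 23/77 = 12/23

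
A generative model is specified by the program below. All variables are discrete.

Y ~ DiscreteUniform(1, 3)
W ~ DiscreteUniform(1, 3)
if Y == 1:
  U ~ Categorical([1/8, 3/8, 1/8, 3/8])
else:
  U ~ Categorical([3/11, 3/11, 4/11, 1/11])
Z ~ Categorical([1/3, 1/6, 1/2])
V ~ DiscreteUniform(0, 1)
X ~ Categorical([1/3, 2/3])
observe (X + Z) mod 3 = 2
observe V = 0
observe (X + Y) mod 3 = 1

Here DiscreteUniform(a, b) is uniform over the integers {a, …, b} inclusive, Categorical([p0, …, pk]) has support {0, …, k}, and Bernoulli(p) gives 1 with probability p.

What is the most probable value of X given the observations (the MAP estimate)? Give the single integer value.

argmax_v P(X = v | obs) = 0

Enumerate traces; 24 have nonzero weight after conditioning:
  (Y=1, W=1, U=0, Z=2, V=0, X=0) weight 1/864
  (Y=1, W=1, U=1, Z=2, V=0, X=0) weight 1/288
  (Y=1, W=1, U=2, Z=2, V=0, X=0) weight 1/864
  (Y=1, W=1, U=3, Z=2, V=0, X=0) weight 1/288
  (Y=1, W=2, U=0, Z=2, V=0, X=0) weight 1/864
  (Y=1, W=2, U=1, Z=2, V=0, X=0) weight 1/288
  (Y=1, W=2, U=2, Z=2, V=0, X=0) weight 1/864
  (Y=1, W=2, U=3, Z=2, V=0, X=0) weight 1/288
  (Y=3, W=1, U=0, Z=1, V=0, X=1) weight 1/594
  … 15 more
Group by X:
  weight(X=0) = 1/36
  weight(X=1) = 1/54
Total weight = 1/36 + 1/54 = 5/108
P(X=0 | obs) = 1/36 / 5/108 = 3/5
P(X=1 | obs) = 1/54 / 5/108 = 2/5
argmax = 0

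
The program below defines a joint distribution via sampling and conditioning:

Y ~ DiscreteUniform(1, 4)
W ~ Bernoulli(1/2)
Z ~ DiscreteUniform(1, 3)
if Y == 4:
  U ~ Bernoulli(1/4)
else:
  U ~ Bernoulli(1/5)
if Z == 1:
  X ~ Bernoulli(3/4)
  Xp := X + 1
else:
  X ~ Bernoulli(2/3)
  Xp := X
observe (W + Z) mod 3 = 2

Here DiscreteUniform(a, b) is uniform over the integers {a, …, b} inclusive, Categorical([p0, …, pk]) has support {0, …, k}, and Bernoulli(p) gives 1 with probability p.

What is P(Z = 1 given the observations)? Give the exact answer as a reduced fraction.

Enumerate traces; 32 have nonzero weight after conditioning:
  (Y=1, W=0, Z=2, U=0, X=0) weight 1/90
  (Y=1, W=0, Z=2, U=0, X=1) weight 1/45
  (Y=1, W=0, Z=2, U=1, X=0) weight 1/360
  (Y=1, W=0, Z=2, U=1, X=1) weight 1/180
  (Y=1, W=1, Z=1, U=0, X=0) weight 1/120
  (Y=1, W=1, Z=1, U=0, X=1) weight 1/40
  (Y=1, W=1, Z=1, U=1, X=0) weight 1/480
  (Y=1, W=1, Z=1, U=1, X=1) weight 1/160
  … 24 more
Group by Z:
  weight(Z=1) = 1/6
  weight(Z=2) = 1/6
Total weight = 1/6 + 1/6 = 1/3
P(Z=1 | obs) = 1/6 / 1/3 = 1/2
P(Z=2 | obs) = 1/6 / 1/3 = 1/2

P(Z = 1 | obs) = 1/2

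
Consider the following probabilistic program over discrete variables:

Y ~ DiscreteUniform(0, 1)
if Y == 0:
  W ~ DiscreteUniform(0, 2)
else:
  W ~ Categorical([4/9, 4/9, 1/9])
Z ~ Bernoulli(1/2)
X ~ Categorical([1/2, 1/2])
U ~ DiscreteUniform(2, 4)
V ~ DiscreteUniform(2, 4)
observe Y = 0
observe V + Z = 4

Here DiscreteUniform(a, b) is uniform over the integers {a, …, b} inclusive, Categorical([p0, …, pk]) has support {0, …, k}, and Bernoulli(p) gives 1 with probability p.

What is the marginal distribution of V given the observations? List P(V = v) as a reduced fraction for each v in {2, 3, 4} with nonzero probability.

Enumerate traces; 36 have nonzero weight after conditioning:
  (Y=0, W=0, Z=0, X=0, U=2, V=4) weight 1/216
  (Y=0, W=0, Z=0, X=0, U=3, V=4) weight 1/216
  (Y=0, W=0, Z=0, X=0, U=4, V=4) weight 1/216
  (Y=0, W=0, Z=0, X=1, U=2, V=4) weight 1/216
  (Y=0, W=0, Z=0, X=1, U=3, V=4) weight 1/216
  (Y=0, W=0, Z=0, X=1, U=4, V=4) weight 1/216
  (Y=0, W=0, Z=1, X=0, U=2, V=3) weight 1/216
  (Y=0, W=0, Z=1, X=0, U=3, V=3) weight 1/216
  … 28 more
Group by V:
  weight(V=3) = 1/12
  weight(V=4) = 1/12
Total weight = 1/12 + 1/12 = 1/6
P(V=3 | obs) = 1/12 / 1/6 = 1/2
P(V=4 | obs) = 1/12 / 1/6 = 1/2

P(V=3) = 1/2, P(V=4) = 1/2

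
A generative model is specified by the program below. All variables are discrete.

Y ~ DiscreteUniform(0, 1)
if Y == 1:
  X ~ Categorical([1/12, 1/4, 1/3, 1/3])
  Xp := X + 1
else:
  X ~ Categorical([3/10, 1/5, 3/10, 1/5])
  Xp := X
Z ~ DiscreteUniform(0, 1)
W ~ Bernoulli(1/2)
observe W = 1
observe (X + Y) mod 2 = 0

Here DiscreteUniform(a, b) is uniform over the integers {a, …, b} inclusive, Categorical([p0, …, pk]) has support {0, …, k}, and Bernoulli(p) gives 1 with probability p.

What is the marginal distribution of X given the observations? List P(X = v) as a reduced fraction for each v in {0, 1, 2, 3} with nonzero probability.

P(X=0) = 18/71, P(X=1) = 15/71, P(X=2) = 18/71, P(X=3) = 20/71

Enumerate traces; 8 have nonzero weight after conditioning:
  (Y=0, X=0, Z=0, W=1) weight 3/80
  (Y=0, X=0, Z=1, W=1) weight 3/80
  (Y=0, X=2, Z=0, W=1) weight 3/80
  (Y=0, X=2, Z=1, W=1) weight 3/80
  (Y=1, X=1, Z=0, W=1) weight 1/32
  (Y=1, X=1, Z=1, W=1) weight 1/32
  (Y=1, X=3, Z=0, W=1) weight 1/24
  (Y=1, X=3, Z=1, W=1) weight 1/24
Group by X:
  weight(X=0) = 3/40
  weight(X=1) = 1/16
  weight(X=2) = 3/40
  weight(X=3) = 1/12
Total weight = 3/40 + 1/16 + 3/40 + 1/12 = 71/240
P(X=0 | obs) = 3/40 / 71/240 = 18/71
P(X=1 | obs) = 1/16 / 71/240 = 15/71
P(X=2 | obs) = 3/40 / 71/240 = 18/71
P(X=3 | obs) = 1/12 / 71/240 = 20/71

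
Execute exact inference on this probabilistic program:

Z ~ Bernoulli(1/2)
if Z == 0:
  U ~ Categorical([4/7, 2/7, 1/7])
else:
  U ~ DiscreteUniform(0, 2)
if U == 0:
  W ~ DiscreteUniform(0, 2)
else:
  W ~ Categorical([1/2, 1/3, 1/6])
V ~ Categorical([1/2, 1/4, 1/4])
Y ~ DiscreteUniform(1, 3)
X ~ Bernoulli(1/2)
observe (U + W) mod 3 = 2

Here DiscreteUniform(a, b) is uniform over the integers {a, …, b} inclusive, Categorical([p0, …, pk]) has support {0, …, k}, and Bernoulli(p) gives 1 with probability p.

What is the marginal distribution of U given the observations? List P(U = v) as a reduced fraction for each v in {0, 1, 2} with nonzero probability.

P(U=0) = 19/47, P(U=1) = 13/47, P(U=2) = 15/47

Enumerate traces; 108 have nonzero weight after conditioning:
  (Z=0, U=0, W=2, V=0, Y=1, X=0) weight 1/126
  (Z=0, U=0, W=2, V=0, Y=1, X=1) weight 1/126
  (Z=0, U=0, W=2, V=0, Y=2, X=0) weight 1/126
  (Z=0, U=0, W=2, V=0, Y=2, X=1) weight 1/126
  (Z=0, U=0, W=2, V=0, Y=3, X=0) weight 1/126
  (Z=0, U=0, W=2, V=0, Y=3, X=1) weight 1/126
  (Z=0, U=0, W=2, V=1, Y=1, X=0) weight 1/252
  (Z=0, U=0, W=2, V=1, Y=1, X=1) weight 1/252
  (Z=0, U=1, W=1, V=0, Y=1, X=0) weight 1/252
  (Z=0, U=2, W=0, V=0, Y=1, X=0) weight 1/336
  … 98 more
Group by U:
  weight(U=0) = 19/126
  weight(U=1) = 13/126
  weight(U=2) = 5/42
Total weight = 19/126 + 13/126 + 5/42 = 47/126
P(U=0 | obs) = 19/126 / 47/126 = 19/47
P(U=1 | obs) = 13/126 / 47/126 = 13/47
P(U=2 | obs) = 5/42 / 47/126 = 15/47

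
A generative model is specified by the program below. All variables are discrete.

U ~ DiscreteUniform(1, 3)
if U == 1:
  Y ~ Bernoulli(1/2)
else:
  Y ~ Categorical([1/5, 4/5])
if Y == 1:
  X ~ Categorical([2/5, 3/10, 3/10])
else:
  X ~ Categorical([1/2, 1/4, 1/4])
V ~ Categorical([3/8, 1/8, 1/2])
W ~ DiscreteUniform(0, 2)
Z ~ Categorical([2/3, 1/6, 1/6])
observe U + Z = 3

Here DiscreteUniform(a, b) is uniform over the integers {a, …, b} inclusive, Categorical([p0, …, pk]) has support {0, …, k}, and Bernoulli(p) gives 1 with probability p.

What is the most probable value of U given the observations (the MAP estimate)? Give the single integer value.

Enumerate traces; 162 have nonzero weight after conditioning:
  (U=1, Y=0, X=0, V=0, W=0, Z=2) weight 1/576
  (U=1, Y=0, X=0, V=0, W=1, Z=2) weight 1/576
  (U=1, Y=0, X=0, V=0, W=2, Z=2) weight 1/576
  (U=1, Y=0, X=0, V=1, W=0, Z=2) weight 1/1728
  (U=1, Y=0, X=0, V=1, W=1, Z=2) weight 1/1728
  (U=1, Y=0, X=0, V=1, W=2, Z=2) weight 1/1728
  (U=1, Y=0, X=0, V=2, W=0, Z=2) weight 1/432
  (U=1, Y=0, X=0, V=2, W=1, Z=2) weight 1/432
  (U=2, Y=0, X=0, V=0, W=0, Z=1) weight 1/1440
  (U=3, Y=0, X=0, V=0, W=0, Z=0) weight 1/360
  … 152 more
Group by U:
  weight(U=1) = 1/18
  weight(U=2) = 1/18
  weight(U=3) = 2/9
Total weight = 1/18 + 1/18 + 2/9 = 1/3
P(U=1 | obs) = 1/18 / 1/3 = 1/6
P(U=2 | obs) = 1/18 / 1/3 = 1/6
P(U=3 | obs) = 2/9 / 1/3 = 2/3
argmax = 3

argmax_v P(U = v | obs) = 3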